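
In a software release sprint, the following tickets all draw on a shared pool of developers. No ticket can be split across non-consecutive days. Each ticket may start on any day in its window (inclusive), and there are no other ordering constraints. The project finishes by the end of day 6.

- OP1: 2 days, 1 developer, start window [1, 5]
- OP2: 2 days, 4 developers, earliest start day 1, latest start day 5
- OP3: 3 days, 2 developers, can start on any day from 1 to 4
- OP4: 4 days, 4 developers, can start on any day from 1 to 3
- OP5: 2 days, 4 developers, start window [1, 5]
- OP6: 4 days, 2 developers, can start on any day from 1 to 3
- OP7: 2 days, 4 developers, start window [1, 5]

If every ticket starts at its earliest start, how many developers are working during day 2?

21

At early start, day 2 has: OP1, OP2, OP3, OP4, OP5, OP6, OP7.
Demand: 1 + 4 + 2 + 4 + 4 + 2 + 4 = 21.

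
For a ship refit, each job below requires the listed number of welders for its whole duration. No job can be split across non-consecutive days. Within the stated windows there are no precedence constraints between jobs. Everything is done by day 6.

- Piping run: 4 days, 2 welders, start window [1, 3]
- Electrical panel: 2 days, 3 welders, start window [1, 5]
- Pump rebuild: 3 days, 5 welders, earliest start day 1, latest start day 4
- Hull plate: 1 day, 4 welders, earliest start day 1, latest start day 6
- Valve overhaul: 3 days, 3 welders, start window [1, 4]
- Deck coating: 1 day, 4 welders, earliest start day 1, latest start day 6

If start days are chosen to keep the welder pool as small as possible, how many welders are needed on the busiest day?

Early-start (Piping run@1, Electrical panel@1, Pump rebuild@1, Hull plate@1, Valve overhaul@1, Deck coating@1) gives peak 21: d1:21  d2:13  d3:10  d4:2  d5:0  d6:0.
Shift Pump rebuild→4, Hull plate→3, Deck coating→5.
Schedule Piping run@1, Electrical panel@1, Pump rebuild@4, Hull plate@3, Valve overhaul@1, Deck coating@5: d1:8  d2:8  d3:9  d4:7  d5:9  d6:5 — peak 9.

9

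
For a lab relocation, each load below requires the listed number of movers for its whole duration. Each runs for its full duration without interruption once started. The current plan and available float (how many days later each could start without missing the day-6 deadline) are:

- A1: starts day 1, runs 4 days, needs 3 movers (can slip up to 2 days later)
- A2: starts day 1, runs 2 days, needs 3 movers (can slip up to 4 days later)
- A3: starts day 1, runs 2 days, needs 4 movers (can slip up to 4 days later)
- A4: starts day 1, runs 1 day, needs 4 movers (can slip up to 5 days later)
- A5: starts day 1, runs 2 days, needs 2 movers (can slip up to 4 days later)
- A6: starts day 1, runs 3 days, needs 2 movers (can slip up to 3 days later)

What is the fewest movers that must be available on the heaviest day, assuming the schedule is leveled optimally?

7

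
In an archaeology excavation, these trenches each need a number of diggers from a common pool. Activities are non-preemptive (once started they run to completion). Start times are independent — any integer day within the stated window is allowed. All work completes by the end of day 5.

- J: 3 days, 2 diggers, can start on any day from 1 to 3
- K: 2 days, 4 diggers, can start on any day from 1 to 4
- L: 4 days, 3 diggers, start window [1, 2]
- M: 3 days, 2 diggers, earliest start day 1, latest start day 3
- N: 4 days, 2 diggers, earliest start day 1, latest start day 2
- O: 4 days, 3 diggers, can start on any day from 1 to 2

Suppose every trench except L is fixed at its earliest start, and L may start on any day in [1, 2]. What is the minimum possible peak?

L@1: d1:16  d2:16  d3:12  d4:8  d5:0 → peak 16
L@2: d1:13  d2:16  d3:12  d4:8  d5:3 → peak 16
Best is L@1, peak 16.

16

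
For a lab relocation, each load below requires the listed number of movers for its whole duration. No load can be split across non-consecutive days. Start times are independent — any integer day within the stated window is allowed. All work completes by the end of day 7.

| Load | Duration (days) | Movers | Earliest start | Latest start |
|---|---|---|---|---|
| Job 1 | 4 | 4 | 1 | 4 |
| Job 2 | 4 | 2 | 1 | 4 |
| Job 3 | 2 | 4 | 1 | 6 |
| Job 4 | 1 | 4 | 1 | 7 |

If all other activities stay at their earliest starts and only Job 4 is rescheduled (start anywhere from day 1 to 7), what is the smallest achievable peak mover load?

10

Job 4@1: d1:14  d2:10  d3:6  d4:6  d5:0  d6:0  d7:0 → peak 14
Job 4@2: d1:10  d2:14  d3:6  d4:6  d5:0  d6:0  d7:0 → peak 14
Job 4@3: d1:10  d2:10  d3:10  d4:6  d5:0  d6:0  d7:0 → peak 10
Job 4@4: d1:10  d2:10  d3:6  d4:10  d5:0  d6:0  d7:0 → peak 10
Job 4@5: d1:10  d2:10  d3:6  d4:6  d5:4  d6:0  d7:0 → peak 10
Job 4@6: d1:10  d2:10  d3:6  d4:6  d5:0  d6:4  d7:0 → peak 10
Job 4@7: d1:10  d2:10  d3:6  d4:6  d5:0  d6:0  d7:4 → peak 10
Best is Job 4@3, peak 10.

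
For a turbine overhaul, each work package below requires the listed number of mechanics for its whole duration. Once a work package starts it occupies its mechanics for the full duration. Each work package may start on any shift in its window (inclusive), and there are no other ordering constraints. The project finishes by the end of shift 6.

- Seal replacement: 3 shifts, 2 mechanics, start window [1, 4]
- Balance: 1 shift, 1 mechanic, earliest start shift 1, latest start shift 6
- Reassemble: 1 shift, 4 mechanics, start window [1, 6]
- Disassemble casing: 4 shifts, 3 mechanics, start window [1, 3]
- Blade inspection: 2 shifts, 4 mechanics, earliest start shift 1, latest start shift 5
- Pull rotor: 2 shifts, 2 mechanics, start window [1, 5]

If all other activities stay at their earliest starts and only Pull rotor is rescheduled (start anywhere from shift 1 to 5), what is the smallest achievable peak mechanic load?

14

Pull rotor@1: s1:16  s2:11  s3:5  s4:3  s5:0  s6:0 → peak 16
Pull rotor@2: s1:14  s2:11  s3:7  s4:3  s5:0  s6:0 → peak 14
Pull rotor@3: s1:14  s2:9  s3:7  s4:5  s5:0  s6:0 → peak 14
Pull rotor@4: s1:14  s2:9  s3:5  s4:5  s5:2  s6:0 → peak 14
Pull rotor@5: s1:14  s2:9  s3:5  s4:3  s5:2  s6:2 → peak 14
Best is Pull rotor@2, peak 14.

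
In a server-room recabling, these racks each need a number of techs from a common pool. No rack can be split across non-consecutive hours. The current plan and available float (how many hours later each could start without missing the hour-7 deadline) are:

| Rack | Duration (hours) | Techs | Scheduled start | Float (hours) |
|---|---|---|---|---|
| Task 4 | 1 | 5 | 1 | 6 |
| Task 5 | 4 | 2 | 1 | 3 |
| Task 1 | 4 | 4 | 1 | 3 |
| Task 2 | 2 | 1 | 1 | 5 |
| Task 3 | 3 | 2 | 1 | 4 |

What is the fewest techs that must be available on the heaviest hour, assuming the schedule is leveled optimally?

7

Early-start (Task 4@1, Task 5@1, Task 1@1, Task 2@1, Task 3@1) gives peak 14: h1:14  h2:9  h3:8  h4:6  h5:0  h6:0  h7:0.
Shift Task 1→2, Task 2→2, Task 3→5.
Schedule Task 4@1, Task 5@1, Task 1@2, Task 2@2, Task 3@5: h1:7  h2:7  h3:7  h4:6  h5:6  h6:2  h7:2 — peak 7.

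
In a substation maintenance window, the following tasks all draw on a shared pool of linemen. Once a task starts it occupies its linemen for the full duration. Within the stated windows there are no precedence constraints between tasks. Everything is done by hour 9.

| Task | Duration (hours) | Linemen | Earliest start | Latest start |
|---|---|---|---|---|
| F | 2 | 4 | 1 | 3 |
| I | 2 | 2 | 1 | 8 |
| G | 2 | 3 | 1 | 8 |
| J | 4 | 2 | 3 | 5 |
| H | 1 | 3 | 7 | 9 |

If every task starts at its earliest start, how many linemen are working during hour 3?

2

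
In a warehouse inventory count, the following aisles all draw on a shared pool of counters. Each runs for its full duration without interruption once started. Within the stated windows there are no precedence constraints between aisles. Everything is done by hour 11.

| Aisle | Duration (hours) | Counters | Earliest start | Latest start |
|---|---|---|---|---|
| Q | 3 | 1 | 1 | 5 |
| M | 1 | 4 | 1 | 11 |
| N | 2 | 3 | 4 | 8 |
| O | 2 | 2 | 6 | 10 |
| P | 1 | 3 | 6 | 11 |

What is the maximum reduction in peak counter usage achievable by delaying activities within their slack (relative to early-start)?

1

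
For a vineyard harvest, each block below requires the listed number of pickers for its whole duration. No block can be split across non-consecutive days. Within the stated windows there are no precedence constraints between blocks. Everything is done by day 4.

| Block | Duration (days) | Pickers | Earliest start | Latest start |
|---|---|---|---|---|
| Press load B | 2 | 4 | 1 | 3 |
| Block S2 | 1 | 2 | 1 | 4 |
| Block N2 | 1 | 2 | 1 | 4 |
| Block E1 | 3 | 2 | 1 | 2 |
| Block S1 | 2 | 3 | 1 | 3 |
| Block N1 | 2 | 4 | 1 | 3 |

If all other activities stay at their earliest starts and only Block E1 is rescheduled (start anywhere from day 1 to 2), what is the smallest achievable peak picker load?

Block E1@1: d1:17  d2:13  d3:2  d4:0 → peak 17
Block E1@2: d1:15  d2:13  d3:2  d4:2 → peak 15
Best is Block E1@2, peak 15.

15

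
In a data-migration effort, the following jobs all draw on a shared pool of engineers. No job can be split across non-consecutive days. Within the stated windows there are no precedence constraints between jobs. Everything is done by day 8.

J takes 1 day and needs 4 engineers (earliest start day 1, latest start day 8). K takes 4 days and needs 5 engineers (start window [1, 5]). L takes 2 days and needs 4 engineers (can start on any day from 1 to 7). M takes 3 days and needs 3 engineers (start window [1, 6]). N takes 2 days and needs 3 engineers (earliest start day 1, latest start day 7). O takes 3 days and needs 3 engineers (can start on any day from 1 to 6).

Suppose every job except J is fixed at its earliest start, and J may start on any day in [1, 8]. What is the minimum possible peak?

18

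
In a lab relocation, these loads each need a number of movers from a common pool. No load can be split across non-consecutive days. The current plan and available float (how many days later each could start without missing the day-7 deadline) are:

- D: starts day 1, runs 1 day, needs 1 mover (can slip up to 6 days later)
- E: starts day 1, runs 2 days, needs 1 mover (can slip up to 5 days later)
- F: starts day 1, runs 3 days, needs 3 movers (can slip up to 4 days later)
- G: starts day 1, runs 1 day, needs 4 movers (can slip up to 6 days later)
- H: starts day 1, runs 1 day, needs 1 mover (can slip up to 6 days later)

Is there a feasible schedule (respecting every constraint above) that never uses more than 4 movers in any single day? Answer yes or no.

yes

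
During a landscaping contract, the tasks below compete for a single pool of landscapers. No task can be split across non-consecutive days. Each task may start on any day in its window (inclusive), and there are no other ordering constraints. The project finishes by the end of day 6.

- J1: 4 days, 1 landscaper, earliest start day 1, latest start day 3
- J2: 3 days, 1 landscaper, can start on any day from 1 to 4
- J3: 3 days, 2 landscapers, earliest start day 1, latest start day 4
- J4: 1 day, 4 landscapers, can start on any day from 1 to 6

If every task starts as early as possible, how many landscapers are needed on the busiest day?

Early-start schedule: J1@1, J2@1, J3@1, J4@1.
Load per day: day 1: 8, day 2: 4, day 3: 4, day 4: 1, day 5: 0, day 6: 0.
Peak is 8.

8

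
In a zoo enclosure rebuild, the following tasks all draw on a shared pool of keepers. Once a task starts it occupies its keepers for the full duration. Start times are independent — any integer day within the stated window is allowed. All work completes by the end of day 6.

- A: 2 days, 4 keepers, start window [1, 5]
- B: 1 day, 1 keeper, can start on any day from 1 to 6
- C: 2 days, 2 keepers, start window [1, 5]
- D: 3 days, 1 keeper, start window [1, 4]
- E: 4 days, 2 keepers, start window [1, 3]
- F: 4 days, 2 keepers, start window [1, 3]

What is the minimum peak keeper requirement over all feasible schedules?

Early-start (A@1, B@1, C@1, D@1, E@1, F@1) gives peak 12: d1:12  d2:11  d3:5  d4:4  d5:0  d6:0.
Shift C→2, D→4, E→3, F→3.
Schedule A@1, B@1, C@2, D@4, E@3, F@3: d1:5  d2:6  d3:6  d4:5  d5:5  d6:5 — peak 6.
Total keeper-days = 32 over 6 days ⇒ peak ≥ ⌈32/6⌉ = 6, so 6 is optimal.

6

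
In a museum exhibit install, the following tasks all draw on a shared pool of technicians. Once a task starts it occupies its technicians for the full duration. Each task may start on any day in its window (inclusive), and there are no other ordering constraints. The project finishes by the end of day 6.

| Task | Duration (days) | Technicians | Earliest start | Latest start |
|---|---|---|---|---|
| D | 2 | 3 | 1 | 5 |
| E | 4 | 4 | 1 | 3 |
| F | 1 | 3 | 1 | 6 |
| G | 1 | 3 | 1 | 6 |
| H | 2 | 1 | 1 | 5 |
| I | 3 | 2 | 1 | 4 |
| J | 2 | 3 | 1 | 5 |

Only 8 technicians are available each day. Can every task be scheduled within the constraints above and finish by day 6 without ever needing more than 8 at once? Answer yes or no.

yes

Schedule D@1, E@1, F@3, G@5, H@1, I@4, J@5: d1:8  d2:8  d3:7  d4:6  d5:8  d6:5 — peak 8 ≤ 8.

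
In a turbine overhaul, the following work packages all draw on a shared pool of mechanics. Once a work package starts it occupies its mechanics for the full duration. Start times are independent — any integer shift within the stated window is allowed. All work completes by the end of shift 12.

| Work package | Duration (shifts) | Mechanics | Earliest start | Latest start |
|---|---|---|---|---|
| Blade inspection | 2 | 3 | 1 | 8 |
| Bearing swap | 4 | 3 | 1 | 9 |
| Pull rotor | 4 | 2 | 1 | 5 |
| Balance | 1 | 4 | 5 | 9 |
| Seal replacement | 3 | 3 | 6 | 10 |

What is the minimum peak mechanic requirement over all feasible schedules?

Early-start (Blade inspection@1, Bearing swap@1, Pull rotor@1, Balance@5, Seal replacement@6) gives peak 8: s1:8  s2:8  s3:5  s4:5  s5:4  s6:3  s7:3  s8:3  s9:0  s10:0  s11:0  s12:0.
Shift Bearing swap→3, Balance→7, Seal replacement→8.
Schedule Blade inspection@1, Bearing swap@3, Pull rotor@1, Balance@7, Seal replacement@8: s1:5  s2:5  s3:5  s4:5  s5:3  s6:3  s7:4  s8:3  s9:3  s10:3  s11:0  s12:0 — peak 5.

5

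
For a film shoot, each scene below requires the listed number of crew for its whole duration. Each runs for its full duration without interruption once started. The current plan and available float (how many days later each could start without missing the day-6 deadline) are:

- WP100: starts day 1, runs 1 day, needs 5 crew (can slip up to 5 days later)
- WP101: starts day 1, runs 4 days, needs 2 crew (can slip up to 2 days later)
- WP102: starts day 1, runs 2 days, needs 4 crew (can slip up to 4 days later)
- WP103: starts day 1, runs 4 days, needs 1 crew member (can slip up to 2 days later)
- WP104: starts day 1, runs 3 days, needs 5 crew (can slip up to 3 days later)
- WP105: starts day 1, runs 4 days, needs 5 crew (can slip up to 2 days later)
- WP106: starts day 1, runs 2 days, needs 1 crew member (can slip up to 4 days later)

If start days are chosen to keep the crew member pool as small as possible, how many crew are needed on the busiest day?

13

Early-start (WP100@1, WP101@1, WP102@1, WP103@1, WP104@1, WP105@1, WP106@1) gives peak 23: d1:23  d2:18  d3:13  d4:8  d5:0  d6:0.
Shift WP104→2, WP105→3.
Schedule WP100@1, WP101@1, WP102@1, WP103@1, WP104@2, WP105@3, WP106@1: d1:13  d2:13  d3:13  d4:13  d5:5  d6:5 — peak 13.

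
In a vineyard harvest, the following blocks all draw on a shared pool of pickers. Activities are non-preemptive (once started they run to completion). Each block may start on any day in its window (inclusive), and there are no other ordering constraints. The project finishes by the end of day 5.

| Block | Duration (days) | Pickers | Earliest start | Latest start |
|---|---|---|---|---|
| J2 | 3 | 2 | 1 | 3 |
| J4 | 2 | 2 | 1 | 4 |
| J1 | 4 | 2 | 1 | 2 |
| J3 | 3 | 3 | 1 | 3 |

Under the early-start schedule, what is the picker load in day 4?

At early start, day 4 has: J1.
Demand: 2 = 2.

2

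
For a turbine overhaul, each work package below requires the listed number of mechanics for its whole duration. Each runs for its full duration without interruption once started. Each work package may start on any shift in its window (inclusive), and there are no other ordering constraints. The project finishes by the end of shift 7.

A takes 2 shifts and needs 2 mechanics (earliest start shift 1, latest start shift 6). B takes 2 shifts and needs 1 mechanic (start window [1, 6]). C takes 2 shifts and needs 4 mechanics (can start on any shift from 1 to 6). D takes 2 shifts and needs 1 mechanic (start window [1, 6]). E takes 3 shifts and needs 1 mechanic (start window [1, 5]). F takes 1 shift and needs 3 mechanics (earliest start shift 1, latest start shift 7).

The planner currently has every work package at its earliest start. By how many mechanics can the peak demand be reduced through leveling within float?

Early-start peak: s1:12  s2:9  s3:1  s4:0  s5:0  s6:0  s7:0 ⇒ 12.
Leveled (A@1, B@1, C@3, D@1, E@5, F@5): s1:4  s2:4  s3:4  s4:4  s5:4  s6:1  s7:1 ⇒ 4.
Reduction 12 − 4 = 8.

8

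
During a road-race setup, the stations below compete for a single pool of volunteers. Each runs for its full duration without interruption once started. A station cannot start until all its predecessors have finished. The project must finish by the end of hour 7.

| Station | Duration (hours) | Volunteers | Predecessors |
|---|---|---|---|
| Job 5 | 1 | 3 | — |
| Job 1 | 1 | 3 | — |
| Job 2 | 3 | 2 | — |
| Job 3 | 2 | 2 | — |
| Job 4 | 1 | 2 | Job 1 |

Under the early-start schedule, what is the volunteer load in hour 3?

At early start, hour 3 has: Job 2.
Demand: 2 = 2.

2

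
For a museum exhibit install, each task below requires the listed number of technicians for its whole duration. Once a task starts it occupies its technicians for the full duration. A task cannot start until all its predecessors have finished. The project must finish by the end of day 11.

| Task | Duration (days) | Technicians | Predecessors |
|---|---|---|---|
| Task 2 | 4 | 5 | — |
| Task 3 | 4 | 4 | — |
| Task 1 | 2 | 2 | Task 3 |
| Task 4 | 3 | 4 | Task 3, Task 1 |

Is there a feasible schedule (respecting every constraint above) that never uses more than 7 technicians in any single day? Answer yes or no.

Schedule Task 2@5, Task 3@1, Task 1@5, Task 4@9: d1:4  d2:4  d3:4  d4:4  d5:7  d6:7  d7:5  d8:5  d9:4  d10:4  d11:4 — peak 7 ≤ 7.

yes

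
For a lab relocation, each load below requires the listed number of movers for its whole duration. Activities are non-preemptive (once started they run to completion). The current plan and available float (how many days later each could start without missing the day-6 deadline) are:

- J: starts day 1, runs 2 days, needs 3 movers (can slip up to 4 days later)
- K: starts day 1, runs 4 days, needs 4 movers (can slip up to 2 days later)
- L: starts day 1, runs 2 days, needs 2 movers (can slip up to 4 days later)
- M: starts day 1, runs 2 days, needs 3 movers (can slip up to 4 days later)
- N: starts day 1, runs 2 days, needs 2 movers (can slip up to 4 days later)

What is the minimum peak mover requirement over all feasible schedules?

Early-start (J@1, K@1, L@1, M@1, N@1) gives peak 14: d1:14  d2:14  d3:4  d4:4  d5:0  d6:0.
Shift K→3, L→3, N→5.
Schedule J@1, K@3, L@3, M@1, N@5: d1:6  d2:6  d3:6  d4:6  d5:6  d6:6 — peak 6.
Total mover-days = 36 over 6 days ⇒ peak ≥ ⌈36/6⌉ = 6, so 6 is optimal.

6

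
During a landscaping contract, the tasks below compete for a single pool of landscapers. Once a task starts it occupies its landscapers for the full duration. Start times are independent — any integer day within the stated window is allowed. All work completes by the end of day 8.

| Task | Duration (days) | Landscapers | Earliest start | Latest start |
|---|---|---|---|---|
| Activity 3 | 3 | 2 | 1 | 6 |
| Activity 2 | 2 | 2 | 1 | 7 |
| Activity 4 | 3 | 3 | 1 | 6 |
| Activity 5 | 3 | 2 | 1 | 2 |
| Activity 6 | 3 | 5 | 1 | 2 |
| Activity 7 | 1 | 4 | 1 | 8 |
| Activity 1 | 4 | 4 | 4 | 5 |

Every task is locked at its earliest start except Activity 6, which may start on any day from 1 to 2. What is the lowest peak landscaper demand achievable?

14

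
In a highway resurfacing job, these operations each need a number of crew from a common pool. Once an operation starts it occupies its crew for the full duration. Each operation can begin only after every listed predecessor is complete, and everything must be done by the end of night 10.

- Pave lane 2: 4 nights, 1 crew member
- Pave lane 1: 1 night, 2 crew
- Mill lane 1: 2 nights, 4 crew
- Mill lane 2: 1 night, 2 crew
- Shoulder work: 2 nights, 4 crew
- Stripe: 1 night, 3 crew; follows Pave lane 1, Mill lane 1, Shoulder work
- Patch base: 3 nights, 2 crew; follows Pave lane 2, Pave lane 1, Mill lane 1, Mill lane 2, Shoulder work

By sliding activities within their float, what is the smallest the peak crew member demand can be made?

5

Early-start (Pave lane 2@1, Pave lane 1@1, Mill lane 1@1, Mill lane 2@1, Shoulder work@1, Stripe@3, Patch base@5) gives peak 13: n1:13  n2:9  n3:4  n4:1  n5:2  n6:2  n7:2  n8:0  n9:0  n10:0.
Shift Mill lane 1→2, Shoulder work→4, Stripe→6, Patch base→6.
Schedule Pave lane 2@1, Pave lane 1@1, Mill lane 1@2, Mill lane 2@1, Shoulder work@4, Stripe@6, Patch base@6: n1:5  n2:5  n3:5  n4:5  n5:4  n6:5  n7:2  n8:2  n9:0  n10:0 — peak 5.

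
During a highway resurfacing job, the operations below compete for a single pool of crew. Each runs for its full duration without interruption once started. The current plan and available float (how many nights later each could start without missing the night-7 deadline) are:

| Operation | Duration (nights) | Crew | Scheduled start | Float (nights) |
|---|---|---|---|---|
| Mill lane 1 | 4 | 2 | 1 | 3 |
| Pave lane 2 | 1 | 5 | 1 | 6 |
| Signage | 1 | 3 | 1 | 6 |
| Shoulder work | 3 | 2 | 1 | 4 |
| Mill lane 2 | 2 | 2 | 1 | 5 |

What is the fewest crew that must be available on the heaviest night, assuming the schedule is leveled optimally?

Early-start (Mill lane 1@1, Pave lane 2@1, Signage@1, Shoulder work@1, Mill lane 2@1) gives peak 14: n1:14  n2:6  n3:4  n4:2  n5:0  n6:0  n7:0.
Shift Pave lane 2→5, Shoulder work→2, Mill lane 2→6.
Schedule Mill lane 1@1, Pave lane 2@5, Signage@1, Shoulder work@2, Mill lane 2@6: n1:5  n2:4  n3:4  n4:4  n5:5  n6:2  n7:2 — peak 5.

5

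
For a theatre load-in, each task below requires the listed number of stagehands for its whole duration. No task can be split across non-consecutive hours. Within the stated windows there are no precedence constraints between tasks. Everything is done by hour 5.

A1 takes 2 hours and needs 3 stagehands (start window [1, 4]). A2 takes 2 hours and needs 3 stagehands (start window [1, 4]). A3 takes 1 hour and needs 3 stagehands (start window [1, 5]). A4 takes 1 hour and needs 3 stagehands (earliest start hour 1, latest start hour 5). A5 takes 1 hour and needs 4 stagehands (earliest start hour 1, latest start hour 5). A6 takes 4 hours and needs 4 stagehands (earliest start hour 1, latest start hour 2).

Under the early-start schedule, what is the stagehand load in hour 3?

At early start, hour 3 has: A6.
Demand: 4 = 4.

4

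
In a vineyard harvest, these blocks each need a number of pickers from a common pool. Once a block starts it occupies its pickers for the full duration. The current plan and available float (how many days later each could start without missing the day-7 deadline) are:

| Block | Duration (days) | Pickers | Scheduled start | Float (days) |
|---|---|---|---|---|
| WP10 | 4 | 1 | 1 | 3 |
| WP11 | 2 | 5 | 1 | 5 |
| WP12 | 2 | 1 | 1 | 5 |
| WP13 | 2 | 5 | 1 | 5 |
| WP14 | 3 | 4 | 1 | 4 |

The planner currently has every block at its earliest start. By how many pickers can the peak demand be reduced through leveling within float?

Early-start peak: d1:16  d2:16  d3:5  d4:1  d5:0  d6:0  d7:0 ⇒ 16.
Leveled (WP10@1, WP11@1, WP12@3, WP13@6, WP14@3): d1:6  d2:6  d3:6  d4:6  d5:4  d6:5  d7:5 ⇒ 6.
Reduction 16 − 6 = 10.

10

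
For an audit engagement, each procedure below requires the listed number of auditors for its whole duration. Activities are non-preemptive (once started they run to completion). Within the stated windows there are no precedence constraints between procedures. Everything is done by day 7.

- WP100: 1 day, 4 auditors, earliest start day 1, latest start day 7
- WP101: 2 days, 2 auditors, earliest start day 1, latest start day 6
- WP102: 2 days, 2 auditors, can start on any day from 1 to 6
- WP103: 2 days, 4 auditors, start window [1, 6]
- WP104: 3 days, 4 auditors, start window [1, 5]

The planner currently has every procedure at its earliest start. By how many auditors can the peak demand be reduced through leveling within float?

Early-start peak: d1:16  d2:12  d3:4  d4:0  d5:0  d6:0  d7:0 ⇒ 16.
Leveled (WP100@1, WP101@1, WP102@2, WP103@3, WP104@5): d1:6  d2:4  d3:6  d4:4  d5:4  d6:4  d7:4 ⇒ 6.
Reduction 16 − 6 = 10.

10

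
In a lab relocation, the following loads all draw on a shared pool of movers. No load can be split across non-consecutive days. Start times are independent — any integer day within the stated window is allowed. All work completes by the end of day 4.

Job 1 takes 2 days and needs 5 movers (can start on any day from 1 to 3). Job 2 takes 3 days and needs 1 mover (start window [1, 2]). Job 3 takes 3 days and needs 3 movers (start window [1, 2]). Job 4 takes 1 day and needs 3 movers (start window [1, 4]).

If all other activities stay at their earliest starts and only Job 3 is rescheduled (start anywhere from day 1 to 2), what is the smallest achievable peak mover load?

Job 3@1: d1:12  d2:9  d3:4  d4:0 → peak 12
Job 3@2: d1:9  d2:9  d3:4  d4:3 → peak 9
Best is Job 3@2, peak 9.

9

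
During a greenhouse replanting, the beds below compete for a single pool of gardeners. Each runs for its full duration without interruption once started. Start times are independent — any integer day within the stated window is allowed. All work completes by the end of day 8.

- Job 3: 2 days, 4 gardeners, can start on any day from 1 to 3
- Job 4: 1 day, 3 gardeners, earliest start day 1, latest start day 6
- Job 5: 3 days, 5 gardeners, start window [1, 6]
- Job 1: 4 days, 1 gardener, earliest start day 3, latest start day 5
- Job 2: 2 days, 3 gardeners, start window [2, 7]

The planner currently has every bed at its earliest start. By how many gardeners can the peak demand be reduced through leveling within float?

Early-start peak: d1:12  d2:12  d3:9  d4:1  d5:1  d6:1  d7:0  d8:0 ⇒ 12.
Leveled (Job 3@1, Job 4@3, Job 5@4, Job 1@3, Job 2@7): d1:4  d2:4  d3:4  d4:6  d5:6  d6:6  d7:3  d8:3 ⇒ 6.
Reduction 12 − 6 = 6.

6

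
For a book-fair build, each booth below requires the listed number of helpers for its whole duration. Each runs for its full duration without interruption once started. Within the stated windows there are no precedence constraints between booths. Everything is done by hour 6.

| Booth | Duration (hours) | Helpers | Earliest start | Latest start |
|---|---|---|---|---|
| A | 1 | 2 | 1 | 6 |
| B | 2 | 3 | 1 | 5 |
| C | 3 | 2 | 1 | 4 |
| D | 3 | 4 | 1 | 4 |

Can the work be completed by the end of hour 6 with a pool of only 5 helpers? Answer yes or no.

Schedule A@1, B@2, C@1, D@4: h1:4  h2:5  h3:5  h4:4  h5:4  h6:4 — peak 5 ≤ 5.

yes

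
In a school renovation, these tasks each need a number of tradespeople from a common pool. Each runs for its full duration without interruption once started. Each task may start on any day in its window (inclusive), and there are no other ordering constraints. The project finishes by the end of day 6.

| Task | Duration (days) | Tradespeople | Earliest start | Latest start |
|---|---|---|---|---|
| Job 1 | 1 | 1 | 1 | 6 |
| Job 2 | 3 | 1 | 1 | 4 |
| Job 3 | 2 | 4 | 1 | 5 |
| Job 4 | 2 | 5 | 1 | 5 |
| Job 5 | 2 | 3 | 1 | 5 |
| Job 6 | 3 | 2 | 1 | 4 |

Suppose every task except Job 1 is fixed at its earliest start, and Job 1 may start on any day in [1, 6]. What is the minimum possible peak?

15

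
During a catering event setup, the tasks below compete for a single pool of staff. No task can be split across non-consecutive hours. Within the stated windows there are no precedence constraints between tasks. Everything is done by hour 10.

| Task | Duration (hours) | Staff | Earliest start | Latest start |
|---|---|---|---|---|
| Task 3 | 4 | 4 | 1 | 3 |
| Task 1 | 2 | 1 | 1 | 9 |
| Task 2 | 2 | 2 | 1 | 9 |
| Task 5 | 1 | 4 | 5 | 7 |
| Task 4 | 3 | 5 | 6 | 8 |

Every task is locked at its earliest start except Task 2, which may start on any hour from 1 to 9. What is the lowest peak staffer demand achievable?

5

Task 2@1: h1:7  h2:7  h3:4  h4:4  h5:4  h6:5  h7:5  h8:5  h9:0  h10:0 → peak 7
Task 2@2: h1:5  h2:7  h3:6  h4:4  h5:4  h6:5  h7:5  h8:5  h9:0  h10:0 → peak 7
Task 2@3: h1:5  h2:5  h3:6  h4:6  h5:4  h6:5  h7:5  h8:5  h9:0  h10:0 → peak 6
Task 2@4: h1:5  h2:5  h3:4  h4:6  h5:6  h6:5  h7:5  h8:5  h9:0  h10:0 → peak 6
Task 2@5: h1:5  h2:5  h3:4  h4:4  h5:6  h6:7  h7:5  h8:5  h9:0  h10:0 → peak 7
Task 2@6: h1:5  h2:5  h3:4  h4:4  h5:4  h6:7  h7:7  h8:5  h9:0  h10:0 → peak 7
Task 2@7: h1:5  h2:5  h3:4  h4:4  h5:4  h6:5  h7:7  h8:7  h9:0  h10:0 → peak 7
Task 2@8: h1:5  h2:5  h3:4  h4:4  h5:4  h6:5  h7:5  h8:7  h9:2  h10:0 → peak 7
Task 2@9: h1:5  h2:5  h3:4  h4:4  h5:4  h6:5  h7:5  h8:5  h9:2  h10:2 → peak 5
Best is Task 2@9, peak 5.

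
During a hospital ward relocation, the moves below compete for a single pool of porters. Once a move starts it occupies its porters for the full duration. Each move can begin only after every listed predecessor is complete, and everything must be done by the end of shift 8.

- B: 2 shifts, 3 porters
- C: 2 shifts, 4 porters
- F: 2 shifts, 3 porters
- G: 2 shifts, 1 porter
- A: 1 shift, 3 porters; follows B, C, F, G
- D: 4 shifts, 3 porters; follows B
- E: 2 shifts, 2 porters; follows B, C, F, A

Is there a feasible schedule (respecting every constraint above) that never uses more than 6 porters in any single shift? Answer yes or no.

yes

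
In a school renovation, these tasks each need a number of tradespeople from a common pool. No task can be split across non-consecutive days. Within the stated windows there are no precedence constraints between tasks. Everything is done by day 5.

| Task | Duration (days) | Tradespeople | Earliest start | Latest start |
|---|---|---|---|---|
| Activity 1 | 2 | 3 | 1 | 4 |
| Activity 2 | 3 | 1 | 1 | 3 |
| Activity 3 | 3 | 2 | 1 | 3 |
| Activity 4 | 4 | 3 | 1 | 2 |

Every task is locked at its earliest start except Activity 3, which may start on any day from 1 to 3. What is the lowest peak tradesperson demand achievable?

Activity 3@1: d1:9  d2:9  d3:6  d4:3  d5:0 → peak 9
Activity 3@2: d1:7  d2:9  d3:6  d4:5  d5:0 → peak 9
Activity 3@3: d1:7  d2:7  d3:6  d4:5  d5:2 → peak 7
Best is Activity 3@3, peak 7.

7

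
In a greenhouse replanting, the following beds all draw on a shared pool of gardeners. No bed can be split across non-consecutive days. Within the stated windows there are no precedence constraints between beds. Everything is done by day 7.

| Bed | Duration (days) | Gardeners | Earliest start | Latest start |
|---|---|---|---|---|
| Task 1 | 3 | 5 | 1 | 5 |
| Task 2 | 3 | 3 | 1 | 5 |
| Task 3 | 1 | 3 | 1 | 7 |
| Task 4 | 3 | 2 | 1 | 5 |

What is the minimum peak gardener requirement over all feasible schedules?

Early-start (Task 1@1, Task 2@1, Task 3@1, Task 4@1) gives peak 13: d1:13  d2:10  d3:10  d4:0  d5:0  d6:0  d7:0.
Shift Task 2→4, Task 3→7, Task 4→4.
Schedule Task 1@1, Task 2@4, Task 3@7, Task 4@4: d1:5  d2:5  d3:5  d4:5  d5:5  d6:5  d7:3 — peak 5.
Total gardener-days = 33 over 7 days ⇒ peak ≥ ⌈33/7⌉ = 5, so 5 is optimal.

5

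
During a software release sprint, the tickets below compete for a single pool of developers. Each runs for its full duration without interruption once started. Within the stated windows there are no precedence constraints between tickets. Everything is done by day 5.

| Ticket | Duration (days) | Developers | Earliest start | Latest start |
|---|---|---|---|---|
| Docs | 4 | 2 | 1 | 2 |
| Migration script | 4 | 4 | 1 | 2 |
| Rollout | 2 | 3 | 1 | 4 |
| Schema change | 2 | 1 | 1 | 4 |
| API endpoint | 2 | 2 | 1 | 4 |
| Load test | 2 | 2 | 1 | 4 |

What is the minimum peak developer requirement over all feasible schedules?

10

Early-start (Docs@1, Migration script@1, Rollout@1, Schema change@1, API endpoint@1, Load test@1) gives peak 14: d1:14  d2:14  d3:6  d4:6  d5:0.
Shift API endpoint→3, Load test→3.
Schedule Docs@1, Migration script@1, Rollout@1, Schema change@1, API endpoint@3, Load test@3: d1:10  d2:10  d3:10  d4:10  d5:0 — peak 10.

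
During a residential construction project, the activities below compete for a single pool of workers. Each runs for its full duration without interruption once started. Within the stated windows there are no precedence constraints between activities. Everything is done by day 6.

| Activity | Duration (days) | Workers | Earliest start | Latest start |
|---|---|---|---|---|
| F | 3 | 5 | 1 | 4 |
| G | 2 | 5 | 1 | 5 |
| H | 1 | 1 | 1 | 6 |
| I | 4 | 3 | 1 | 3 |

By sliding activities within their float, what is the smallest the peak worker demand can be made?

8

Early-start (F@1, G@1, H@1, I@1) gives peak 14: d1:14  d2:13  d3:8  d4:3  d5:0  d6:0.
Shift G→4, I→2.
Schedule F@1, G@4, H@1, I@2: d1:6  d2:8  d3:8  d4:8  d5:8  d6:0 — peak 8.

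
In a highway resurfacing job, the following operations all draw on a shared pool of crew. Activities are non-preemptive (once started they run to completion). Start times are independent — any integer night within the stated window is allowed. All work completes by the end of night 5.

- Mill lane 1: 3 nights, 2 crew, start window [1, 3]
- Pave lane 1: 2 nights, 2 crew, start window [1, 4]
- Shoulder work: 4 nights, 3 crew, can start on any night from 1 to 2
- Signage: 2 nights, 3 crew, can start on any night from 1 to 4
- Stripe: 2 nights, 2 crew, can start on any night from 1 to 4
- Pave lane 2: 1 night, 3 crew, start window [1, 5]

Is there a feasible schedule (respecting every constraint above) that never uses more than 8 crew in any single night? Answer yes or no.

Schedule Mill lane 1@1, Pave lane 1@1, Shoulder work@1, Signage@3, Stripe@4, Pave lane 2@5: n1:7  n2:7  n3:8  n4:8  n5:5 — peak 8 ≤ 8.

yes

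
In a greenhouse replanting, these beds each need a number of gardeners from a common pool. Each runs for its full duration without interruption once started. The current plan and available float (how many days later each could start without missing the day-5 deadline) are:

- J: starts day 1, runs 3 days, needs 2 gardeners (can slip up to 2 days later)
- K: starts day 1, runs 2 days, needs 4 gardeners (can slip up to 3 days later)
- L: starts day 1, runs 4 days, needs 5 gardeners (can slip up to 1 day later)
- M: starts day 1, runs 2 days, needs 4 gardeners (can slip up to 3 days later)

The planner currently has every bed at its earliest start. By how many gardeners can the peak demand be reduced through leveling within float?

Early-start peak: d1:15  d2:15  d3:7  d4:5  d5:0 ⇒ 15.
Leveled (J@1, K@1, L@1, M@3): d1:11  d2:11  d3:11  d4:9  d5:0 ⇒ 11.
Reduction 15 − 11 = 4.

4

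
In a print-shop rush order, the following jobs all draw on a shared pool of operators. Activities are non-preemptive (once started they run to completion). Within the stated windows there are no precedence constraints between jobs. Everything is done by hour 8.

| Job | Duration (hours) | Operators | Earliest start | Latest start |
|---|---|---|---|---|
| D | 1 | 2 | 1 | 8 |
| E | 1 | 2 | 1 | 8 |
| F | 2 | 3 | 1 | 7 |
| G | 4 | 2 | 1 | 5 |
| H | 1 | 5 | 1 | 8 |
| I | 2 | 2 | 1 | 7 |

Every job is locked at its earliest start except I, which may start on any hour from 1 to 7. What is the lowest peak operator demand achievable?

14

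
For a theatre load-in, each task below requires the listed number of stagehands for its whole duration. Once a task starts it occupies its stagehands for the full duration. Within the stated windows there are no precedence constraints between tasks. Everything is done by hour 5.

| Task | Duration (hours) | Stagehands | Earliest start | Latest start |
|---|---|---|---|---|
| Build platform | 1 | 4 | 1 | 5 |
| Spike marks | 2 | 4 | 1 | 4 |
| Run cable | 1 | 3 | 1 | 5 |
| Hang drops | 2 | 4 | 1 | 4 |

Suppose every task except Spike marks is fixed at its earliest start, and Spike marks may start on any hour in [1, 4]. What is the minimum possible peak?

11

Spike marks@1: h1:15  h2:8  h3:0  h4:0  h5:0 → peak 15
Spike marks@2: h1:11  h2:8  h3:4  h4:0  h5:0 → peak 11
Spike marks@3: h1:11  h2:4  h3:4  h4:4  h5:0 → peak 11
Spike marks@4: h1:11  h2:4  h3:0  h4:4  h5:4 → peak 11
Best is Spike marks@2, peak 11.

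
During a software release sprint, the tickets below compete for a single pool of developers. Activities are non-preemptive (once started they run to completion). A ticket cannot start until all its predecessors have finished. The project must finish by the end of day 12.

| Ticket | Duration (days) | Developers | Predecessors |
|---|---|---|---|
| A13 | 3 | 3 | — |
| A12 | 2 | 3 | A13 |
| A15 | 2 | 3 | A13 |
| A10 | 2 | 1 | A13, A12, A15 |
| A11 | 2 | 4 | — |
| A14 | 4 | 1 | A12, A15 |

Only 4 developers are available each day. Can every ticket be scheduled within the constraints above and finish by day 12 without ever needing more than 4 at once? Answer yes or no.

no

The minimum achievable peak is 5; 4 < 5, so no feasible schedule stays within the cap.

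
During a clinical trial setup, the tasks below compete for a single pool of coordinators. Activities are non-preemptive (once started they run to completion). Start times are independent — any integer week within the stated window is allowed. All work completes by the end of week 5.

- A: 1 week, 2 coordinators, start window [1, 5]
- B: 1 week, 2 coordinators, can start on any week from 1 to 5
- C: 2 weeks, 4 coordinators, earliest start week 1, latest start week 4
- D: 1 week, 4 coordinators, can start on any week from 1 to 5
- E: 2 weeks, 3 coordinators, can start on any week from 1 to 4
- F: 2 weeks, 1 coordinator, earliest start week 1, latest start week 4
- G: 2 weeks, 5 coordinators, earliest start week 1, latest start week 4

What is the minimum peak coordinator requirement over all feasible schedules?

Early-start (A@1, B@1, C@1, D@1, E@1, F@1, G@1) gives peak 21: w1:21  w2:13  w3:0  w4:0  w5:0.
Shift B→3, C→3, D→5, E→4, F→2.
Schedule A@1, B@3, C@3, D@5, E@4, F@2, G@1: w1:7  w2:6  w3:7  w4:7  w5:7 — peak 7.
Total coordinator-weeks = 34 over 5 weeks ⇒ peak ≥ ⌈34/5⌉ = 7, so 7 is optimal.

7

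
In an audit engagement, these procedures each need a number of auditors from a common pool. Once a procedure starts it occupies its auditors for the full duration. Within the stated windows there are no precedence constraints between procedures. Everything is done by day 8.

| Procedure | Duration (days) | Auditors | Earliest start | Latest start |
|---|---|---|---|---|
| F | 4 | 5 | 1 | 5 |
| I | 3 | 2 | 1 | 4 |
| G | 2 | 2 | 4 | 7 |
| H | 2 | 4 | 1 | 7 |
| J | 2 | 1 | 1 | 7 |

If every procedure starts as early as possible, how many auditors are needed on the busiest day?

12

Early-start schedule: F@1, I@1, G@4, H@1, J@1.
Load per day: day 1: 12, day 2: 12, day 3: 7, day 4: 7, day 5: 2, day 6: 0, day 7: 0, day 8: 0.
Peak is 12.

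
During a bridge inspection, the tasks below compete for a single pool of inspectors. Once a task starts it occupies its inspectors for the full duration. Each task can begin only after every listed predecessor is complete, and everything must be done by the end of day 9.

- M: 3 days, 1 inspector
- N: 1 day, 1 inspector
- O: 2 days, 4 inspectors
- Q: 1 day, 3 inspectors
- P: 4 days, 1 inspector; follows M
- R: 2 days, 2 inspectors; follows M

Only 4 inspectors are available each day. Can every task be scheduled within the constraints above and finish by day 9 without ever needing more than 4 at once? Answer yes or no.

Schedule M@1, N@1, O@4, Q@2, P@6, R@6: d1:2  d2:4  d3:1  d4:4  d5:4  d6:3  d7:3  d8:1  d9:1 — peak 4 ≤ 4.

yes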